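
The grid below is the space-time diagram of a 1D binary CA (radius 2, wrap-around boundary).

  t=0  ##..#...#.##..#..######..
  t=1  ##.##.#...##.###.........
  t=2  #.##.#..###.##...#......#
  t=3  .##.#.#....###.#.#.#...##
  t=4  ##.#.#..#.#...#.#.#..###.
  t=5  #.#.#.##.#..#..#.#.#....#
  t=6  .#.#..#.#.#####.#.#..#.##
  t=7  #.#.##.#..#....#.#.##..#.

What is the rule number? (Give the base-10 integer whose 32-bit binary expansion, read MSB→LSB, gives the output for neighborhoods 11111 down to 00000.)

  #####|.  b31=0 t=0,i=19
  ####.|.  b30=0 t=0,i=21
  ###.#|.  b29=0 t=2,i=10
  ###..|.  b28=0 t=0,i=22
  ##.##|#  b27=1 t=1,i=2
  ##.#.|#  b26=1 t=1,i=5
  ##..#|.  b25=0 t=0,i=2
  ##...|.  b24=0 t=1,i=16
  #.###|#  b23=1 t=1,i=13
  #.##.|#  b22=1 t=0,i=10
  #.#.#|.  b21=0 t=3,i=4
  #.#..|.  b20=0 t=1,i=6
  #..##|.  b19=0 t=0,i=16
  #..#.|#  b18=1 t=0,i=3
  #...#|#  b17=1 t=0,i=6
  #....|#  b16=1 t=1,i=17
  .####|.  b15=0 t=0,i=18
  .###.|.  b14=0 t=1,i=14
  .##.#|.  b13=0 t=1,i=1
  .##..|#  b12=1 t=0,i=1
  .#.##|.  b11=0 t=0,i=9
  .#.#.|#  b10=1 t=3,i=5
  .#..#|#  b9=1 t=0,i=15
  .#...|.  b8=0 t=0,i=5
  ..###|.  b7=0 t=0,i=17
  ..##.|#  b6=1 t=0,i=0
  ..#.#|.  b5=0 t=0,i=8
  ..#..|#  b4=1 t=0,i=4
  ...##|#  b3=1 t=1,i=9
  ...#.|.  b2=0 t=0,i=7
  ....#|.  b1=0 t=1,i=23
  .....|.  b0=0 t=1,i=18
  bits 00001100110001110001011001011000 = 214373976

214373976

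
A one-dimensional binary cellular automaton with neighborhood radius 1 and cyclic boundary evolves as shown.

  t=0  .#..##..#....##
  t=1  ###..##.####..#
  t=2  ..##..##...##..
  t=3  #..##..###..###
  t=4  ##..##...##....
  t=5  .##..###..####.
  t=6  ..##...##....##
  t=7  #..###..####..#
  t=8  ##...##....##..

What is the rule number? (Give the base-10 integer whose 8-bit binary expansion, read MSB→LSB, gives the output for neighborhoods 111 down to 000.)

117

  ### -> .   bit 7 = 0  t=1,i=0
  ##. -> #   bit 6 = 1  t=0,i=5
  #.# -> #   bit 5 = 1  t=0,i=0
  #.. -> #   bit 4 = 1  t=0,i=2
  .## -> .   bit 3 = 0  t=0,i=4
  .#. -> #   bit 2 = 1  t=0,i=1
  ..# -> .   bit 1 = 0  t=0,i=3
  ... -> #   bit 0 = 1  t=0,i=10
  bits 01110101 = 117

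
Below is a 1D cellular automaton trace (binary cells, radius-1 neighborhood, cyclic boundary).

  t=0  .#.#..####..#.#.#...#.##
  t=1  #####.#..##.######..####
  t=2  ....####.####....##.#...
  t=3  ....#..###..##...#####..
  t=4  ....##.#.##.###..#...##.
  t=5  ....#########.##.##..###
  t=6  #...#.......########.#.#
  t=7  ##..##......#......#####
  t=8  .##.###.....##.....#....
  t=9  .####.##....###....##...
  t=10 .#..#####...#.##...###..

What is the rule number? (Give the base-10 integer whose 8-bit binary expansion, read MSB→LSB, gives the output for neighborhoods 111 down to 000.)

124

  ### -> .   bit 7 = 0  t=0,i=7
  ##. -> #   bit 6 = 1  t=0,i=9
  #.# -> #   bit 5 = 1  t=0,i=0
  #.. -> #   bit 4 = 1  t=0,i=4
  .## -> #   bit 3 = 1  t=0,i=6
  .#. -> #   bit 2 = 1  t=0,i=1
  ..# -> .   bit 1 = 0  t=0,i=5
  ... -> .   bit 0 = 0  t=0,i=18
  bits 01111100 = 124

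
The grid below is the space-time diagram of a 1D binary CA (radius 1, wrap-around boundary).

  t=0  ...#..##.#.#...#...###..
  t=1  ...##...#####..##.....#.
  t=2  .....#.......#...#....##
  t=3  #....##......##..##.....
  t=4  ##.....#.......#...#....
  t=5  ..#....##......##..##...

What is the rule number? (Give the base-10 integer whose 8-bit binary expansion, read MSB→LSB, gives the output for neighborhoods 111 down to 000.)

52

  [7] ### => .  t=0,i=20
  [6] ##. => .  t=0,i=7
  [5] #.# => #  t=0,i=8
  [4] #.. => #  t=0,i=4
  [3] .## => .  t=0,i=6
  [2] .#. => #  t=0,i=3
  [1] ..# => .  t=0,i=2
  [0] ... => .  t=0,i=0
  bits 00110100 = 52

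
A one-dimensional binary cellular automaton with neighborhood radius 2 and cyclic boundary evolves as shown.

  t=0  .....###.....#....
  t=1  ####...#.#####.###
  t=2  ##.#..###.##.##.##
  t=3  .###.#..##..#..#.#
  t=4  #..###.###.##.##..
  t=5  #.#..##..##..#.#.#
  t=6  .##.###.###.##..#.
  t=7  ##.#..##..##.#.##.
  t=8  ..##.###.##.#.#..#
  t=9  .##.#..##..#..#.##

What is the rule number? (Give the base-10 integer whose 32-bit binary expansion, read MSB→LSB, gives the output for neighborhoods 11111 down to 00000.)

3156056183

  nb #####: next=#  (t=1,i=0, bit31=1)
  nb ####.: next=.  (t=1,i=2, bit30=0)
  nb ###.#: next=#  (t=1,i=13, bit29=1)
  nb ###..: next=#  (t=0,i=7, bit28=1)
  nb ##.##: next=#  (t=1,i=14, bit27=1)
  nb ##.#.: next=#  (t=2,i=2, bit26=1)
  nb ##..#: next=.  (t=3,i=10, bit25=0)
  nb ##...: next=.  (t=0,i=8, bit24=0)
  nb #.###: next=.  (t=1,i=9, bit23=0)
  nb #.##.: next=.  (t=2,i=10, bit22=0)
  nb #.#.#: next=.  (t=3,i=17, bit21=0)
  nb #.#..: next=#  (t=2,i=3, bit20=1)
  nb #..##: next=#  (t=2,i=5, bit19=1)
  nb #..#.: next=#  (t=3,i=11, bit18=1)
  nb #...#: next=.  (t=1,i=5, bit17=0)
  nb #....: next=#  (t=0,i=9, bit16=1)
  nb .####: next=#  (t=1,i=10, bit15=1)
  nb .###.: next=.  (t=0,i=6, bit14=0)
  nb .##.#: next=.  (t=2,i=11, bit13=0)
  nb .##..: next=#  (t=3,i=9, bit12=1)
  nb .#.##: next=#  (t=1,i=8, bit11=1)
  nb .#.#.: next=.  (t=3,i=16, bit10=0)
  nb .#..#: next=.  (t=2,i=4, bit9=0)
  nb .#...: next=.  (t=0,i=14, bit8=0)
  nb ..###: next=.  (t=0,i=5, bit7=0)
  nb ..##.: next=#  (t=3,i=8, bit6=1)
  nb ..#.#: next=#  (t=1,i=7, bit5=1)
  nb ..#..: next=#  (t=0,i=13, bit4=1)
  nb ...##: next=.  (t=0,i=4, bit3=0)
  nb ...#.: next=#  (t=0,i=12, bit2=1)
  nb ....#: next=#  (t=0,i=3, bit1=1)
  nb .....: next=#  (t=0,i=0, bit0=1)
  bits 10111100000111011001100001110111 = 3156056183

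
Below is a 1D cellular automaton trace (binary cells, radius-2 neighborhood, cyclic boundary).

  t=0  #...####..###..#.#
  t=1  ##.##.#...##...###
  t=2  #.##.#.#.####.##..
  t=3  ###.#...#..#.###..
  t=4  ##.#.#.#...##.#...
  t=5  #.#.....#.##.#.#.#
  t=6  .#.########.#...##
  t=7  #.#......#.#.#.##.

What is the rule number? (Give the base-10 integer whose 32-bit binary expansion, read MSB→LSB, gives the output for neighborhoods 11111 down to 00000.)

1296128495

  nb #####: next=.  (t=1,i=17, bit31=0)
  nb ####.: next=#  (t=0,i=6, bit30=1)
  nb ###.#: next=.  (t=1,i=1, bit29=0)
  nb ###..: next=.  (t=0,i=7, bit28=0)
  nb ##.##: next=#  (t=1,i=2, bit27=1)
  nb ##.#.: next=#  (t=1,i=5, bit26=1)
  nb ##..#: next=.  (t=0,i=8, bit25=0)
  nb ##...: next=#  (t=0,i=1, bit24=1)
  nb #.###: next=.  (t=2,i=9, bit23=0)
  nb #.##.: next=#  (t=0,i=17, bit22=1)
  nb #.#.#: next=.  (t=2,i=5, bit21=0)
  nb #.#..: next=.  (t=1,i=6, bit20=0)
  nb #..##: next=.  (t=0,i=9, bit19=0)
  nb #..#.: next=.  (t=0,i=14, bit18=0)
  nb #...#: next=.  (t=0,i=2, bit17=0)
  nb #....: next=#  (t=5,i=4, bit16=1)
  nb .####: next=.  (t=0,i=5, bit15=0)
  nb .###.: next=#  (t=0,i=11, bit14=1)
  nb .##.#: next=.  (t=1,i=4, bit13=0)
  nb .##..: next=#  (t=0,i=0, bit12=1)
  nb .#.##: next=#  (t=0,i=16, bit11=1)
  nb .#.#.: next=.  (t=2,i=6, bit10=0)
  nb .#..#: next=.  (t=3,i=9, bit9=0)
  nb .#...: next=#  (t=1,i=7, bit8=1)
  nb ..###: next=#  (t=0,i=4, bit7=1)
  nb ..##.: next=#  (t=1,i=10, bit6=1)
  nb ..#.#: next=#  (t=0,i=15, bit5=1)
  nb ..#..: next=.  (t=3,i=8, bit4=0)
  nb ...##: next=#  (t=0,i=3, bit3=1)
  nb ...#.: next=#  (t=3,i=7, bit2=1)
  nb ....#: next=#  (t=5,i=6, bit1=1)
  nb .....: next=#  (t=5,i=5, bit0=1)
  bits 01001101010000010101100111101111 = 1296128495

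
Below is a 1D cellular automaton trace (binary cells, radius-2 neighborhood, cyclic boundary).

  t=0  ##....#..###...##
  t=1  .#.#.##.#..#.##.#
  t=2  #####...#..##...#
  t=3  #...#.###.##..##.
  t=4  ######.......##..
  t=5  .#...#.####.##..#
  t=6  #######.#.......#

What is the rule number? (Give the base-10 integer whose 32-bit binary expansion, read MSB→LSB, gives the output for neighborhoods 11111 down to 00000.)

  [31] ##### => .  t=2,i=1
  [30] ####. => .  t=0,i=0
  [29] ###.# => .  t=3,i=8
  [28] ###.. => #  t=0,i=1
  [27] ##.## => .  t=3,i=9
  [26] ##.#. => .  t=1,i=7
  [25] ##..# => .  t=3,i=12
  [24] ##... => .  t=0,i=2
  [23] #.### => .  t=3,i=6
  [22] #.##. => .  t=1,i=5
  [21] #.#.# => #  t=1,i=1
  [20] #.#.. => #  t=1,i=8
  [19] #..## => #  t=0,i=8
  [18] #..#. => .  t=1,i=10
  [17] #...# => #  t=0,i=13
  [16] #.... => #  t=0,i=3
  [15] .#### => #  t=0,i=16
  [14] .###. => .  t=0,i=10
  [13] .##.# => .  t=1,i=6
  [12] .##.. => .  t=2,i=12
  [11] .#.## => #  t=1,i=4
  [10] .#.#. => #  t=1,i=0
  [9] .#..# => .  t=0,i=7
  [8] .#... => #  t=3,i=1
  [7] ..### => .  t=0,i=9
  [6] ..##. => #  t=2,i=11
  [5] ..#.# => #  t=1,i=11
  [4] ..#.. => #  t=0,i=6
  [3] ...## => #  t=0,i=14
  [2] ...#. => #  t=0,i=5
  [1] ....# => .  t=0,i=4
  [0] ..... => #  t=4,i=8
  bits 00010000001110111000110101111101 = 272338301

272338301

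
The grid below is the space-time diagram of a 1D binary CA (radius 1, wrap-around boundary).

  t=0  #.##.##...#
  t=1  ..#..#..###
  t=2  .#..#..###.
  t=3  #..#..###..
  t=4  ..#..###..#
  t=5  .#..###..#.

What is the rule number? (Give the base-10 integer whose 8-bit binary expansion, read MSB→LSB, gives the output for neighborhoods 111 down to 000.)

  ### -> #   bit 7 = 1  t=1,i=9
  ##. -> .   bit 6 = 0  t=0,i=0
  #.# -> .   bit 5 = 0  t=0,i=1
  #.. -> .   bit 4 = 0  t=0,i=7
  .## -> #   bit 3 = 1  t=0,i=2
  .#. -> .   bit 2 = 0  t=1,i=2
  ..# -> #   bit 1 = 1  t=0,i=9
  ... -> #   bit 0 = 1  t=0,i=8
  bits 10001011 = 139

139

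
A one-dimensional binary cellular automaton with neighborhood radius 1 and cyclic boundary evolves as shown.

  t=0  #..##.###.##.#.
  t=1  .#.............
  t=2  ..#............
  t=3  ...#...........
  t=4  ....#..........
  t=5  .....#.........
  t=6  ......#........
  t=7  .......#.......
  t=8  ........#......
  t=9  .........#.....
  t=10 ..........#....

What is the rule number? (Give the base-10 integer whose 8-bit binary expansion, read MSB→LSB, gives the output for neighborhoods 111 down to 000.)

  ### -> .   bit 7 = 0  t=0,i=7
  ##. -> .   bit 6 = 0  t=0,i=4
  #.# -> .   bit 5 = 0  t=0,i=5
  #.. -> #   bit 4 = 1  t=0,i=1
  .## -> .   bit 3 = 0  t=0,i=3
  .#. -> .   bit 2 = 0  t=0,i=0
  ..# -> .   bit 1 = 0  t=0,i=2
  ... -> .   bit 0 = 0  t=1,i=3
  bits 00010000 = 16

16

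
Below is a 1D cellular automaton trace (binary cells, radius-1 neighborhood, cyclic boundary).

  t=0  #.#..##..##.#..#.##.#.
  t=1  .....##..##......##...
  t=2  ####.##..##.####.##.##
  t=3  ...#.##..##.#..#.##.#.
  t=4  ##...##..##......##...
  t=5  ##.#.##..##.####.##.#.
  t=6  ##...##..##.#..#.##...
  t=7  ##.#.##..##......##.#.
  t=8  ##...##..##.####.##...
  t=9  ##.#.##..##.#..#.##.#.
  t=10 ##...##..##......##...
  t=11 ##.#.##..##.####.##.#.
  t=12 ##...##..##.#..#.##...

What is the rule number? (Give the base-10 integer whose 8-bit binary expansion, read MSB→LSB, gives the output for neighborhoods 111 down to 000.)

  ### -> .   bit 7 = 0  t=2,i=0
  ##. -> #   bit 6 = 1  t=0,i=6
  #.# -> .   bit 5 = 0  t=0,i=1
  #.. -> .   bit 4 = 0  t=0,i=3
  .## -> #   bit 3 = 1  t=0,i=5
  .#. -> .   bit 2 = 0  t=0,i=0
  ..# -> .   bit 1 = 0  t=0,i=4
  ... -> #   bit 0 = 1  t=1,i=0
  bits 01001001 = 73

73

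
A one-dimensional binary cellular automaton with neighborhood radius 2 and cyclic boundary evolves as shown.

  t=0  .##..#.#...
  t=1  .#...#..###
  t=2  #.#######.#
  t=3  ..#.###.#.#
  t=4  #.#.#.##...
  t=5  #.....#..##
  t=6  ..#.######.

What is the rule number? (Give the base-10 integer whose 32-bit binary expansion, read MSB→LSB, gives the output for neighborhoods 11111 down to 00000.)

  #####|#  b31=1 t=2,i=4
  ####.|.  b30=0 t=2,i=7
  ###.#|#  b29=1 t=1,i=10
  ###..|.  b28=0 t=5,i=0
  ##.##|.  b27=0 t=2,i=1
  ##.#.|#  b26=1 t=1,i=0
  ##..#|.  b25=0 t=0,i=3
  ##...|.  b24=0 t=4,i=8
  #.###|#  b23=1 t=2,i=2
  #.##.|#  b22=1 t=2,i=10
  #.#.#|.  b21=0 t=3,i=8
  #.#..|.  b20=0 t=0,i=7
  #..##|#  b19=1 t=1,i=7
  #..#.|.  b18=0 t=0,i=4
  #...#|#  b17=1 t=1,i=3
  #....|#  b16=1 t=0,i=9
  .####|.  b15=0 t=2,i=3
  .###.|.  b14=0 t=1,i=9
  .##.#|.  b13=0 t=2,i=0
  .##..|.  b12=0 t=0,i=2
  .#.##|.  b11=0 t=3,i=3
  .#.#.|.  b10=0 t=0,i=6
  .#..#|#  b9=1 t=1,i=6
  .#...|#  b8=1 t=0,i=8
  ..###|#  b7=1 t=1,i=8
  ..##.|#  b6=1 t=0,i=1
  ..#.#|#  b5=1 t=0,i=5
  ..#..|#  b4=1 t=1,i=5
  ...##|.  b3=0 t=0,i=0
  ...#.|#  b2=1 t=1,i=4
  ....#|#  b1=1 t=0,i=10
  .....|.  b0=0 t=5,i=3
  bits 10100100110010110000001111110110 = 2764768246

2764768246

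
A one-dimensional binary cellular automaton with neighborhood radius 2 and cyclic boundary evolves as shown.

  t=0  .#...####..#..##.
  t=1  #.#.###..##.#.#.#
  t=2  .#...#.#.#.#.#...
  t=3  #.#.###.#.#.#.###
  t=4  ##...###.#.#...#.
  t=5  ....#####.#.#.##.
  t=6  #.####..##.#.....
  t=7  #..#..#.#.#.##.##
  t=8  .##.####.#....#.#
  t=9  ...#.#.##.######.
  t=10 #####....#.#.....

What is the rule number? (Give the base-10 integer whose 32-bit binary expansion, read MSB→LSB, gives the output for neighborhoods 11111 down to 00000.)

772130798

  nb #####: next=.  (t=5,i=6, bit31=0)
  nb ####.: next=.  (t=0,i=7, bit30=0)
  nb ###.#: next=#  (t=3,i=0, bit29=1)
  nb ###..: next=.  (t=0,i=8, bit28=0)
  nb ##.##: next=#  (t=7,i=14, bit27=1)
  nb ##.#.: next=#  (t=1,i=1, bit26=1)
  nb ##..#: next=#  (t=0,i=9, bit25=1)
  nb ##...: next=.  (t=4,i=2, bit24=0)
  nb #.###: next=.  (t=1,i=4, bit23=0)
  nb #.##.: next=.  (t=1,i=16, bit22=0)
  nb #.#.#: next=.  (t=1,i=2, bit21=0)
  nb #.#..: next=.  (t=2,i=13, bit20=0)
  nb #..##: next=.  (t=0,i=13, bit19=0)
  nb #..#.: next=#  (t=0,i=0, bit18=1)
  nb #...#: next=.  (t=0,i=3, bit17=0)
  nb #....: next=#  (t=2,i=15, bit16=1)
  nb .####: next=#  (t=0,i=6, bit15=1)
  nb .###.: next=#  (t=1,i=5, bit14=1)
  nb .##.#: next=.  (t=1,i=0, bit13=0)
  nb .##..: next=.  (t=0,i=15, bit12=0)
  nb .#.##: next=.  (t=1,i=3, bit11=0)
  nb .#.#.: next=#  (t=1,i=13, bit10=1)
  nb .#..#: next=#  (t=0,i=12, bit9=1)
  nb .#...: next=#  (t=0,i=2, bit8=1)
  nb ..###: next=#  (t=0,i=5, bit7=1)
  nb ..##.: next=#  (t=0,i=14, bit6=1)
  nb ..#.#: next=#  (t=2,i=5, bit5=1)
  nb ..#..: next=.  (t=0,i=1, bit4=0)
  nb ...##: next=#  (t=0,i=4, bit3=1)
  nb ...#.: next=#  (t=2,i=0, bit2=1)
  nb ....#: next=#  (t=2,i=16, bit1=1)
  nb .....: next=.  (t=5,i=1, bit0=0)
  bits 00101110000001011100011111101110 = 772130798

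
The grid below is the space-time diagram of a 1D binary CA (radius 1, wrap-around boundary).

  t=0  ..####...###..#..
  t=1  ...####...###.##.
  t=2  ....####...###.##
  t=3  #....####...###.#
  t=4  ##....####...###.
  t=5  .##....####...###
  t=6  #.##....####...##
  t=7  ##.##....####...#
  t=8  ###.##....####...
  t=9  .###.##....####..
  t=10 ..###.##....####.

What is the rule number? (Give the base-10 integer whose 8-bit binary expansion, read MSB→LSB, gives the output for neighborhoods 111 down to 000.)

244

  ###|#  b7=1 t=0,i=3
  ##.|#  b6=1 t=0,i=5
  #.#|#  b5=1 t=1,i=13
  #..|#  b4=1 t=0,i=6
  .##|.  b3=0 t=0,i=2
  .#.|#  b2=1 t=0,i=14
  ..#|.  b1=0 t=0,i=1
  ...|.  b0=0 t=0,i=0
  bits 11110100 = 244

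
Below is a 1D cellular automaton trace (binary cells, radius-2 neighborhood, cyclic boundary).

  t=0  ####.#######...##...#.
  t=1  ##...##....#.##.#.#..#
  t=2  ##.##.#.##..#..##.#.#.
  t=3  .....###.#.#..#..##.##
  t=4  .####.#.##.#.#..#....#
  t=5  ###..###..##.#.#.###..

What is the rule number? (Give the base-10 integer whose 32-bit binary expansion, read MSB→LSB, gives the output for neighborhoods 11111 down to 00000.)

348117259

  nb #####: next=.  (t=0,i=7, bit31=0)
  nb ####.: next=.  (t=0,i=2, bit30=0)
  nb ###.#: next=.  (t=0,i=3, bit29=0)
  nb ###..: next=#  (t=0,i=11, bit28=1)
  nb ##.##: next=.  (t=0,i=4, bit27=0)
  nb ##.#.: next=#  (t=1,i=15, bit26=1)
  nb ##..#: next=.  (t=2,i=10, bit25=0)
  nb ##...: next=.  (t=0,i=12, bit24=0)
  nb #.###: next=#  (t=0,i=0, bit23=1)
  nb #.##.: next=.  (t=1,i=13, bit22=0)
  nb #.#.#: next=#  (t=1,i=16, bit21=1)
  nb #.#..: next=#  (t=1,i=18, bit20=1)
  nb #..##: next=#  (t=1,i=20, bit19=1)
  nb #..#.: next=#  (t=2,i=11, bit18=1)
  nb #...#: next=#  (t=0,i=13, bit17=1)
  nb #....: next=#  (t=1,i=8, bit16=1)
  nb .####: next=#  (t=0,i=1, bit15=1)
  nb .###.: next=#  (t=1,i=0, bit14=1)
  nb .##.#: next=.  (t=1,i=14, bit13=0)
  nb .##..: next=#  (t=0,i=16, bit12=1)
  nb .#.##: next=#  (t=0,i=21, bit11=1)
  nb .#.#.: next=.  (t=1,i=17, bit10=0)
  nb .#..#: next=.  (t=1,i=19, bit9=0)
  nb .#...: next=#  (t=4,i=17, bit8=1)
  nb ..###: next=.  (t=1,i=21, bit7=0)
  nb ..##.: next=.  (t=0,i=15, bit6=0)
  nb ..#.#: next=.  (t=0,i=20, bit5=0)
  nb ..#..: next=.  (t=2,i=12, bit4=0)
  nb ...##: next=#  (t=0,i=14, bit3=1)
  nb ...#.: next=.  (t=0,i=19, bit2=0)
  nb ....#: next=#  (t=1,i=9, bit1=1)
  nb .....: next=#  (t=3,i=2, bit0=1)
  bits 00010100101111111101100100001011 = 348117259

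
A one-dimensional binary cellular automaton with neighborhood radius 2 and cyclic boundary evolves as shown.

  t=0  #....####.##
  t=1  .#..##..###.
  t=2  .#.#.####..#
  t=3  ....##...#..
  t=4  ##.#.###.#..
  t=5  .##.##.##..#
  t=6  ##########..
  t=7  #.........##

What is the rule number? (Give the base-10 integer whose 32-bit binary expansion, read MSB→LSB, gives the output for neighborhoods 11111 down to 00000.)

  #####|.  b31=0 t=6,i=2
  ####.|.  b30=0 t=0,i=7
  ###.#|#  b29=1 t=0,i=8
  ###..|.  b28=0 t=0,i=0
  ##.##|#  b27=1 t=0,i=9
  ##.#.|#  b26=1 t=4,i=2
  ##..#|#  b25=1 t=1,i=6
  ##...|#  b24=1 t=0,i=1
  #.###|#  b23=1 t=0,i=10
  #.##.|#  b22=1 t=5,i=1
  #.#.#|.  b21=0 t=2,i=1
  #.#..|.  b20=0 t=4,i=9
  #..##|#  b19=1 t=1,i=3
  #..#.|.  b18=0 t=1,i=0
  #...#|#  b17=1 t=3,i=7
  #....|.  b16=0 t=0,i=2
  .####|.  b15=0 t=0,i=6
  .###.|.  b14=0 t=0,i=11
  .##.#|#  b13=1 t=4,i=1
  .##..|#  b12=1 t=1,i=5
  .#.##|#  b11=1 t=2,i=4
  .#.#.|.  b10=0 t=2,i=0
  .#..#|.  b9=0 t=1,i=2
  .#...|.  b8=0 t=3,i=10
  ..###|#  b7=1 t=0,i=5
  ..##.|.  b6=0 t=1,i=4
  ..#.#|.  b5=0 t=2,i=11
  ..#..|#  b4=1 t=1,i=1
  ...##|#  b3=1 t=0,i=4
  ...#.|.  b2=0 t=3,i=8
  ....#|.  b1=0 t=0,i=3
  .....|#  b0=1 t=3,i=0
  bits 00101111110010100011100010011001 = 801781913

801781913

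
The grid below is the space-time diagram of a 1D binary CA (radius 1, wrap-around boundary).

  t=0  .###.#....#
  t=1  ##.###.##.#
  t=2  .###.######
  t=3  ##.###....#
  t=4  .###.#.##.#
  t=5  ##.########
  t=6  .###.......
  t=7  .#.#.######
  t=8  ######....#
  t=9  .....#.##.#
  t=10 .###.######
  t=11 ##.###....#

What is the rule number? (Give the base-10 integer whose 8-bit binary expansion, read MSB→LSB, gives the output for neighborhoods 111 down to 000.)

109

  ###|.  b7=0 t=0,i=2
  ##.|#  b6=1 t=0,i=3
  #.#|#  b5=1 t=0,i=0
  #..|.  b4=0 t=0,i=6
  .##|#  b3=1 t=0,i=1
  .#.|#  b2=1 t=0,i=5
  ..#|.  b1=0 t=0,i=9
  ...|#  b0=1 t=0,i=7
  bits 01101101 = 109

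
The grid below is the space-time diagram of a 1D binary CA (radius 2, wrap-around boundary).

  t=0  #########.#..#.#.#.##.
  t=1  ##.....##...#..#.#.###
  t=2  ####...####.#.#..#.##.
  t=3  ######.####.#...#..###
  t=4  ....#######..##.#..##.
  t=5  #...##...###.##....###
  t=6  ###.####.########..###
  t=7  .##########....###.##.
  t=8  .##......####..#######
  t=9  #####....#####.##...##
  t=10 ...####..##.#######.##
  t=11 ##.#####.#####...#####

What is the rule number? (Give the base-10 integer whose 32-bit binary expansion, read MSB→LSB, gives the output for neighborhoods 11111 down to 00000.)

2078798288

  [31] ##### => .  t=0,i=2
  [30] ####. => #  t=0,i=7
  [29] ###.# => #  t=0,i=8
  [28] ###.. => #  t=1,i=1
  [27] ##.## => #  t=0,i=21
  [26] ##.#. => .  t=0,i=9
  [25] ##..# => #  t=4,i=11
  [24] ##... => #  t=1,i=2
  [23] #.### => #  t=0,i=0
  [22] #.##. => #  t=0,i=19
  [21] #.#.# => #  t=0,i=15
  [20] #.#.. => .  t=0,i=10
  [19] #..## => .  t=3,i=18
  [18] #..#. => #  t=0,i=12
  [17] #...# => #  t=1,i=10
  [16] #.... => #  t=1,i=3
  [15] .#### => #  t=0,i=1
  [14] .###. => #  t=5,i=10
  [13] .##.# => #  t=0,i=20
  [12] .##.. => #  t=1,i=8
  [11] .#.## => .  t=0,i=18
  [10] .#.#. => .  t=0,i=14
  [9] .#..# => .  t=0,i=11
  [8] .#... => #  t=3,i=13
  [7] ..### => #  t=2,i=7
  [6] ..##. => #  t=1,i=7
  [5] ..#.# => .  t=0,i=13
  [4] ..#.. => #  t=1,i=12
  [3] ...## => .  t=1,i=6
  [2] ...#. => .  t=1,i=11
  [1] ....# => .  t=1,i=5
  [0] ..... => .  t=1,i=4
  bits 01111011111001111111000111010000 = 2078798288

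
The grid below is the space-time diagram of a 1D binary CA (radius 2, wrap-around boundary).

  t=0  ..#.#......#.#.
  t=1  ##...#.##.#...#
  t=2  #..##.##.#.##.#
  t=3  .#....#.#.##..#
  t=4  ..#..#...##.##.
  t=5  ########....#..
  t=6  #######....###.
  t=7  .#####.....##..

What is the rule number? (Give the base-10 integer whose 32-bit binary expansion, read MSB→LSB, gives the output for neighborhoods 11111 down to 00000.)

3326528405

  ##### -> #   bit 31 = 1  t=5,i=2
  ####. -> #   bit 30 = 1  t=5,i=6
  ###.# -> .   bit 29 = 0  t=6,i=13
  ###.. -> .   bit 28 = 0  t=1,i=1
  ##.## -> .   bit 27 = 0  t=2,i=5
  ##.#. -> #   bit 26 = 1  t=1,i=9
  ##..# -> #   bit 25 = 1  t=2,i=1
  ##... -> .   bit 24 = 0  t=1,i=2
  #.### -> .   bit 23 = 0  t=6,i=0
  #.##. -> #   bit 22 = 1  t=1,i=7
  #.#.# -> .   bit 21 = 0  t=2,i=9
  #.#.. -> .   bit 20 = 0  t=0,i=4
  #..## -> .   bit 19 = 0  t=2,i=2
  #..#. -> #   bit 18 = 1  t=3,i=13
  #...# -> #   bit 17 = 1  t=0,i=0
  #.... -> .   bit 16 = 0  t=0,i=6
  .#### -> #   bit 15 = 1  t=5,i=1
  .###. -> #   bit 14 = 1  t=1,i=0
  .##.# -> .   bit 13 = 0  t=1,i=8
  .##.. -> .   bit 12 = 0  t=2,i=0
  .#.## -> #   bit 11 = 1  t=1,i=6
  .#.#. -> .   bit 10 = 0  t=0,i=3
  .#..# -> #   bit 9 = 1  t=4,i=3
  .#... -> #   bit 8 = 1  t=0,i=5
  ..### -> #   bit 7 = 1  t=1,i=14
  ..##. -> .   bit 6 = 0  t=2,i=3
  ..#.# -> .   bit 5 = 0  t=0,i=2
  ..#.. -> #   bit 4 = 1  t=4,i=2
  ...## -> .   bit 3 = 0  t=1,i=13
  ...#. -> #   bit 2 = 1  t=0,i=1
  ....# -> .   bit 1 = 0  t=0,i=9
  ..... -> #   bit 0 = 1  t=0,i=7
  bits 11000110010001101100101110010101 = 3326528405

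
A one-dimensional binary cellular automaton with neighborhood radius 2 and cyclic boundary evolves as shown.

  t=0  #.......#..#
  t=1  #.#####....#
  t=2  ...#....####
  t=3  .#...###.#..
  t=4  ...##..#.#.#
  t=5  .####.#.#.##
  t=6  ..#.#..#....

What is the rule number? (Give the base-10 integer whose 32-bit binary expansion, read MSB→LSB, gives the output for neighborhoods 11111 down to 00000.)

  [31] ##### => .  t=1,i=4
  [30] ####. => .  t=1,i=5
  [29] ###.# => #  t=3,i=7
  [28] ###.. => .  t=1,i=6
  [27] ##.## => .  t=1,i=1
  [26] ##.#. => .  t=3,i=8
  [25] ##..# => .  t=4,i=5
  [24] ##... => .  t=0,i=1
  [23] #.### => .  t=1,i=2
  [22] #.##. => .  t=5,i=10
  [21] #.#.# => .  t=4,i=9
  [20] #.#.. => #  t=3,i=9
  [19] #..## => .  t=0,i=10
  [18] #..#. => #  t=4,i=6
  [17] #...# => #  t=2,i=1
  [16] #.... => #  t=0,i=2
  [15] .#### => #  t=1,i=3
  [14] .###. => .  t=3,i=6
  [13] .##.# => .  t=1,i=0
  [12] .##.. => #  t=0,i=0
  [11] .#.## => .  t=5,i=9
  [10] .#.#. => #  t=4,i=8
  [9] .#..# => .  t=0,i=9
  [8] .#... => .  t=2,i=4
  [7] ..### => .  t=2,i=8
  [6] ..##. => #  t=0,i=11
  [5] ..#.# => .  t=4,i=7
  [4] ..#.. => .  t=0,i=8
  [3] ...## => #  t=1,i=10
  [2] ...#. => .  t=0,i=7
  [1] ....# => #  t=0,i=6
  [0] ..... => #  t=0,i=3
  bits 00100000000101111001010001001011 = 538416203

538416203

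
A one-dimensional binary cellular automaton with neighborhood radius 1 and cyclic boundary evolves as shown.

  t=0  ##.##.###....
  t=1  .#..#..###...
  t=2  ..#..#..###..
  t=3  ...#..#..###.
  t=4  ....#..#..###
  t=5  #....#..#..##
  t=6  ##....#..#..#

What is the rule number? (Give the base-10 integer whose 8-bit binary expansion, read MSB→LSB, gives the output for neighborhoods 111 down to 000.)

  ### -> #   bit 7 = 1  t=0,i=7
  ##. -> #   bit 6 = 1  t=0,i=1
  #.# -> .   bit 5 = 0  t=0,i=2
  #.. -> #   bit 4 = 1  t=0,i=9
  .## -> .   bit 3 = 0  t=0,i=0
  .#. -> .   bit 2 = 0  t=1,i=1
  ..# -> .   bit 1 = 0  t=0,i=12
  ... -> .   bit 0 = 0  t=0,i=10
  bits 11010000 = 208

208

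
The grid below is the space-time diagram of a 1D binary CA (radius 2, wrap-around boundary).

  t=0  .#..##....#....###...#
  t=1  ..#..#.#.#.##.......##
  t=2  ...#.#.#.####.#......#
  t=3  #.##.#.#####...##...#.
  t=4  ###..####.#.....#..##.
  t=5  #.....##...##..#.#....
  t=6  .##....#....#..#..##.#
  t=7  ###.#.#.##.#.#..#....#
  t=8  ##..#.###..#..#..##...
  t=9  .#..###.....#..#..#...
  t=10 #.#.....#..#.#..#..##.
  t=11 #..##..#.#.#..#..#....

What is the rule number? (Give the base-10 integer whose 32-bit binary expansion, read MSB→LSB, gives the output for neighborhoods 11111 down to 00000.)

1088527140

  ##### -> .   bit 31 = 0  t=3,i=9
  ####. -> #   bit 30 = 1  t=2,i=11
  ###.# -> .   bit 29 = 0  t=2,i=12
  ###.. -> .   bit 28 = 0  t=0,i=17
  ##.## -> .   bit 27 = 0  t=4,i=21
  ##.#. -> .   bit 26 = 0  t=2,i=13
  ##..# -> .   bit 25 = 0  t=1,i=0
  ##... -> .   bit 24 = 0  t=0,i=6
  #.### -> #   bit 23 = 1  t=2,i=9
  #.##. -> #   bit 22 = 1  t=1,i=11
  #.#.# -> #   bit 21 = 1  t=1,i=7
  #.#.. -> .   bit 20 = 0  t=0,i=1
  #..## -> .   bit 19 = 0  t=0,i=3
  #..#. -> .   bit 18 = 0  t=1,i=1
  #...# -> .   bit 17 = 0  t=0,i=19
  #.... -> #   bit 16 = 1  t=0,i=7
  .#### -> #   bit 15 = 1  t=2,i=10
  .###. -> .   bit 14 = 0  t=0,i=16
  .##.# -> .   bit 13 = 0  t=3,i=3
  .##.. -> #   bit 12 = 1  t=0,i=5
  .#.## -> #   bit 11 = 1  t=1,i=10
  .#.#. -> .   bit 10 = 0  t=0,i=0
  .#..# -> #   bit 9 = 1  t=0,i=2
  .#... -> #   bit 8 = 1  t=0,i=11
  ..### -> .   bit 7 = 0  t=0,i=15
  ..##. -> .   bit 6 = 0  t=0,i=4
  ..#.# -> #   bit 5 = 1  t=0,i=21
  ..#.. -> .   bit 4 = 0  t=0,i=10
  ...## -> .   bit 3 = 0  t=0,i=14
  ...#. -> #   bit 2 = 1  t=0,i=9
  ....# -> .   bit 1 = 0  t=0,i=8
  ..... -> .   bit 0 = 0  t=1,i=15
  bits 01000000111000011001101100100100 = 1088527140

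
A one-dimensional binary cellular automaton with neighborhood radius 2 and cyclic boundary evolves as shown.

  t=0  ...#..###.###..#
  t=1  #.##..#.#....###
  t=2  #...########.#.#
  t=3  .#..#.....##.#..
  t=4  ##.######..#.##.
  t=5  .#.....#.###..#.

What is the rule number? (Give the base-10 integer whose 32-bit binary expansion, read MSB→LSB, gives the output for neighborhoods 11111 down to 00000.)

  #####|.  b31=0 t=2,i=6
  ####.|#  b30=1 t=1,i=15
  ###.#|#  b29=1 t=0,i=8
  ###..|.  b28=0 t=0,i=12
  ##.##|.  b27=0 t=0,i=9
  ##.#.|.  b26=0 t=2,i=12
  ##..#|#  b25=1 t=0,i=13
  ##...|#  b24=1 t=2,i=1
  #.###|.  b23=0 t=0,i=10
  #.##.|.  b22=0 t=1,i=2
  #.#.#|#  b21=1 t=2,i=13
  #.#..|#  b20=1 t=1,i=8
  #..##|.  b19=0 t=0,i=5
  #..#.|#  b18=1 t=0,i=14
  #...#|.  b17=0 t=0,i=1
  #....|#  b16=1 t=1,i=10
  .####|.  b15=0 t=1,i=14
  .###.|.  b14=0 t=0,i=7
  .##.#|#  b13=1 t=3,i=11
  .##..|.  b12=0 t=1,i=3
  .#.##|.  b11=0 t=2,i=14
  .#.#.|#  b10=1 t=1,i=7
  .#..#|.  b9=0 t=0,i=4
  .#...|#  b8=1 t=0,i=0
  ..###|#  b7=1 t=0,i=6
  ..##.|.  b6=0 t=3,i=10
  ..#.#|#  b5=1 t=1,i=6
  ..#..|#  b4=1 t=0,i=3
  ...##|.  b3=0 t=1,i=12
  ...#.|#  b2=1 t=0,i=2
  ....#|#  b1=1 t=1,i=11
  .....|#  b0=1 t=3,i=7
  bits 01100011001101010010010110110111 = 1664427447

1664427447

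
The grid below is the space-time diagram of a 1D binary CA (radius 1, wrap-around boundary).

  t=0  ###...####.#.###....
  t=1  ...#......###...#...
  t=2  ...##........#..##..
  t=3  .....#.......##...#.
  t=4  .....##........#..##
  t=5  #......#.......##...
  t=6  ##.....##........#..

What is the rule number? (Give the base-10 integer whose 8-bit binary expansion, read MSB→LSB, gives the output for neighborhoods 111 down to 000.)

52

  ###|.  b7=0 t=0,i=1
  ##.|.  b6=0 t=0,i=2
  #.#|#  b5=1 t=0,i=10
  #..|#  b4=1 t=0,i=3
  .##|.  b3=0 t=0,i=0
  .#.|#  b2=1 t=0,i=11
  ..#|.  b1=0 t=0,i=5
  ...|.  b0=0 t=0,i=4
  bits 00110100 = 52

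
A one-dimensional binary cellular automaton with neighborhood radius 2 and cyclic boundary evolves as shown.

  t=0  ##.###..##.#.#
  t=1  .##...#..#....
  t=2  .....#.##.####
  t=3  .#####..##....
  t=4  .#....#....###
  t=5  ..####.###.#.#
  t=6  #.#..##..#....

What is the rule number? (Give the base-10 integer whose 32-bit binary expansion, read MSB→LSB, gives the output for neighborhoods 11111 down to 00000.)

  #####|.  b31=0 t=3,i=3
  ####.|.  b30=0 t=2,i=12
  ###.#|#  b29=1 t=0,i=1
  ###..|.  b28=0 t=0,i=5
  ##.##|#  b27=1 t=0,i=2
  ##.#.|.  b26=0 t=0,i=10
  ##..#|#  b25=1 t=0,i=6
  ##...|.  b24=0 t=1,i=3
  #.###|.  b23=0 t=0,i=3
  #.##.|.  b22=0 t=2,i=7
  #.#.#|.  b21=0 t=0,i=11
  #.#..|.  b20=0 t=4,i=1
  #..##|.  b19=0 t=0,i=7
  #..#.|#  b18=1 t=1,i=8
  #...#|.  b17=0 t=1,i=4
  #....|#  b16=1 t=1,i=11
  .####|.  b15=0 t=2,i=11
  .###.|.  b14=0 t=0,i=0
  .##.#|#  b13=1 t=0,i=9
  .##..|.  b12=0 t=1,i=2
  .#.##|.  b11=0 t=0,i=12
  .#.#.|.  b10=0 t=5,i=12
  .#..#|#  b9=1 t=1,i=7
  .#...|#  b8=1 t=1,i=10
  ..###|#  b7=1 t=3,i=1
  ..##.|.  b6=0 t=0,i=8
  ..#.#|#  b5=1 t=2,i=5
  ..#..|.  b4=0 t=1,i=6
  ...##|.  b3=0 t=1,i=0
  ...#.|#  b2=1 t=1,i=5
  ....#|#  b1=1 t=1,i=13
  .....|#  b0=1 t=1,i=12
  bits 00101010000001010010001110100111 = 704979879

704979879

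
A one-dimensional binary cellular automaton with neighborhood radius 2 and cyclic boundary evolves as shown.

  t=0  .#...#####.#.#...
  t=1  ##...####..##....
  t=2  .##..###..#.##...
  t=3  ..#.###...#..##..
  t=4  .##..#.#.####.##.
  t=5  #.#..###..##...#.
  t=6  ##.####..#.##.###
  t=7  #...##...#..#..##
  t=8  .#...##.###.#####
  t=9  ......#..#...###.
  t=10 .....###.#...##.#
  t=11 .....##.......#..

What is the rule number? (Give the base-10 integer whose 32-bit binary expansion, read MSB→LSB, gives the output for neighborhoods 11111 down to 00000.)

3240687284

  nb #####: next=#  (t=0,i=7, bit31=1)
  nb ####.: next=#  (t=0,i=8, bit30=1)
  nb ###.#: next=.  (t=0,i=9, bit29=0)
  nb ###..: next=.  (t=1,i=8, bit28=0)
  nb ##.##: next=.  (t=4,i=13, bit27=0)
  nb ##.#.: next=.  (t=0,i=10, bit26=0)
  nb ##..#: next=.  (t=1,i=9, bit25=0)
  nb ##...: next=#  (t=1,i=2, bit24=1)
  nb #.###: next=.  (t=3,i=4, bit23=0)
  nb #.##.: next=.  (t=2,i=12, bit22=0)
  nb #.#.#: next=#  (t=0,i=11, bit21=1)
  nb #.#..: next=.  (t=0,i=13, bit20=0)
  nb #..##: next=#  (t=1,i=10, bit19=1)
  nb #..#.: next=.  (t=2,i=9, bit18=0)
  nb #...#: next=.  (t=0,i=3, bit17=0)
  nb #....: next=.  (t=0,i=15, bit16=0)
  nb .####: next=#  (t=0,i=6, bit15=1)
  nb .###.: next=#  (t=2,i=6, bit14=1)
  nb .##.#: next=#  (t=6,i=12, bit13=1)
  nb .##..: next=#  (t=1,i=1, bit12=1)
  nb .#.##: next=.  (t=2,i=11, bit11=0)
  nb .#.#.: next=#  (t=0,i=12, bit10=1)
  nb .#..#: next=#  (t=3,i=11, bit9=1)
  nb .#...: next=.  (t=0,i=2, bit8=0)
  nb ..###: next=#  (t=0,i=5, bit7=1)
  nb ..##.: next=.  (t=1,i=0, bit6=0)
  nb ..#.#: next=#  (t=2,i=10, bit5=1)
  nb ..#..: next=#  (t=0,i=1, bit4=1)
  nb ...##: next=.  (t=0,i=4, bit3=0)
  nb ...#.: next=#  (t=0,i=0, bit2=1)
  nb ....#: next=.  (t=0,i=16, bit1=0)
  nb .....: next=.  (t=9,i=1, bit0=0)
  bits 11000001001010001111011010110100 = 3240687284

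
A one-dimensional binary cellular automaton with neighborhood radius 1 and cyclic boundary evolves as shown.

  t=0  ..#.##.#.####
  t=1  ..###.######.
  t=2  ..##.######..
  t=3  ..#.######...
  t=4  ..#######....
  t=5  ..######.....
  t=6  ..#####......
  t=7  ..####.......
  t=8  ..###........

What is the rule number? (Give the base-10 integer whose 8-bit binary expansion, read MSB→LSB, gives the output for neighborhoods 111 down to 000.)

  [7] ### => #  t=0,i=10
  [6] ##. => .  t=0,i=5
  [5] #.# => #  t=0,i=3
  [4] #.. => .  t=0,i=0
  [3] .## => #  t=0,i=4
  [2] .#. => #  t=0,i=2
  [1] ..# => .  t=0,i=1
  [0] ... => .  t=1,i=0
  bits 10101100 = 172

172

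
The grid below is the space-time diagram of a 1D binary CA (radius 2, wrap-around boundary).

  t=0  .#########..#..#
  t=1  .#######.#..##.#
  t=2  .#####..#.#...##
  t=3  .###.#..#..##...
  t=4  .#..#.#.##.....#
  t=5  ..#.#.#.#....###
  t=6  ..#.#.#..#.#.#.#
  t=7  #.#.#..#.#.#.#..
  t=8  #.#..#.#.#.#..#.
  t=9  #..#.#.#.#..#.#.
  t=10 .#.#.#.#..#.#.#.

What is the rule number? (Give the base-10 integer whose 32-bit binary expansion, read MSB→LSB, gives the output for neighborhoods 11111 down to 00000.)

  nb #####: next=#  (t=0,i=3, bit31=1)
  nb ####.: next=.  (t=0,i=8, bit30=0)
  nb ###.#: next=.  (t=1,i=7, bit29=0)
  nb ###..: next=#  (t=0,i=9, bit28=1)
  nb ##.##: next=.  (t=2,i=0, bit27=0)
  nb ##.#.: next=#  (t=1,i=8, bit26=1)
  nb ##..#: next=.  (t=0,i=10, bit25=0)
  nb ##...: next=.  (t=3,i=13, bit24=0)
  nb #.###: next=#  (t=0,i=1, bit23=1)
  nb #.##.: next=#  (t=4,i=8, bit22=1)
  nb #.#.#: next=#  (t=1,i=15, bit21=1)
  nb #.#..: next=.  (t=1,i=9, bit20=0)
  nb #..##: next=.  (t=1,i=11, bit19=0)
  nb #..#.: next=.  (t=0,i=11, bit18=0)
  nb #...#: next=#  (t=2,i=12, bit17=1)
  nb #....: next=.  (t=3,i=14, bit16=0)
  nb .####: next=#  (t=0,i=2, bit15=1)
  nb .###.: next=.  (t=3,i=2, bit14=0)
  nb .##.#: next=.  (t=1,i=13, bit13=0)
  nb .##..: next=.  (t=3,i=12, bit12=0)
  nb .#.##: next=.  (t=0,i=0, bit11=0)
  nb .#.#.: next=.  (t=2,i=9, bit10=0)
  nb .#..#: next=#  (t=0,i=13, bit9=1)
  nb .#...: next=#  (t=2,i=11, bit8=1)
  nb ..###: next=#  (t=3,i=1, bit7=1)
  nb ..##.: next=.  (t=1,i=12, bit6=0)
  nb ..#.#: next=#  (t=0,i=15, bit5=1)
  nb ..#..: next=#  (t=0,i=12, bit4=1)
  nb ...##: next=.  (t=2,i=13, bit3=0)
  nb ...#.: next=#  (t=4,i=14, bit2=1)
  nb ....#: next=#  (t=3,i=15, bit1=1)
  nb .....: next=.  (t=4,i=12, bit0=0)
  bits 10010100111000101000001110110110 = 2497872822

2497872822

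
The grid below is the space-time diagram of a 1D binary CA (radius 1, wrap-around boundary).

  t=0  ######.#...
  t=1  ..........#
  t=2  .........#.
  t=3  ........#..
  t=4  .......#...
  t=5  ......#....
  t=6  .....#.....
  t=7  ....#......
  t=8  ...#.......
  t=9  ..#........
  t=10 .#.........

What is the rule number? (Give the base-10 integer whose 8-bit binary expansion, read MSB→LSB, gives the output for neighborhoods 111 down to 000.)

2

  [7] ### => .  t=0,i=1
  [6] ##. => .  t=0,i=5
  [5] #.# => .  t=0,i=6
  [4] #.. => .  t=0,i=8
  [3] .## => .  t=0,i=0
  [2] .#. => .  t=0,i=7
  [1] ..# => #  t=0,i=10
  [0] ... => .  t=0,i=9
  bits 00000010 = 2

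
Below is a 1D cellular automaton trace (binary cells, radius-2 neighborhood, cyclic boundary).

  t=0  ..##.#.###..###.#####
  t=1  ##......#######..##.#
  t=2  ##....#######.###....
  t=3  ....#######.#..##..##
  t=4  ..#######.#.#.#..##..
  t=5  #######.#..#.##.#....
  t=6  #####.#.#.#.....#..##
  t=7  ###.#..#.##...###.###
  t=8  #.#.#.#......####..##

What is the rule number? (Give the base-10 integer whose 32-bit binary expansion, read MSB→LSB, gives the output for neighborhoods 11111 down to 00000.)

  ##### -> #   bit 31 = 1  t=0,i=18
  ####. -> .   bit 30 = 0  t=0,i=19
  ###.# -> #   bit 29 = 1  t=0,i=14
  ###.. -> #   bit 28 = 1  t=0,i=9
  ##.## -> .   bit 27 = 0  t=0,i=15
  ##.#. -> .   bit 26 = 0  t=0,i=4
  ##..# -> #   bit 25 = 1  t=0,i=0
  ##... -> .   bit 24 = 0  t=1,i=2
  #.### -> .   bit 23 = 0  t=0,i=7
  #.##. -> .   bit 22 = 0  t=5,i=13
  #.#.# -> .   bit 21 = 0  t=0,i=5
  #.#.. -> #   bit 20 = 1  t=3,i=12
  #..## -> #   bit 19 = 1  t=0,i=1
  #..#. -> #   bit 18 = 1  t=5,i=10
  #...# -> .   bit 17 = 0  t=7,i=12
  #.... -> .   bit 16 = 0  t=1,i=3
  .#### -> #   bit 15 = 1  t=0,i=17
  .###. -> #   bit 14 = 1  t=0,i=8
  .##.# -> .   bit 13 = 0  t=0,i=3
  .##.. -> .   bit 12 = 0  t=2,i=1
  .#.## -> .   bit 11 = 0  t=0,i=6
  .#.#. -> #   bit 10 = 1  t=4,i=11
  .#..# -> .   bit 9 = 0  t=3,i=13
  .#... -> .   bit 8 = 0  t=5,i=17
  ..### -> #   bit 7 = 1  t=0,i=12
  ..##. -> .   bit 6 = 0  t=0,i=2
  ..#.# -> .   bit 5 = 0  t=5,i=11
  ..#.. -> #   bit 4 = 1  t=6,i=16
  ...## -> #   bit 3 = 1  t=1,i=7
  ...#. -> #   bit 2 = 1  t=6,i=15
  ....# -> #   bit 1 = 1  t=1,i=6
  ..... -> .   bit 0 = 0  t=1,i=4
  bits 10110010000111001100010010011110 = 2988229790

2988229790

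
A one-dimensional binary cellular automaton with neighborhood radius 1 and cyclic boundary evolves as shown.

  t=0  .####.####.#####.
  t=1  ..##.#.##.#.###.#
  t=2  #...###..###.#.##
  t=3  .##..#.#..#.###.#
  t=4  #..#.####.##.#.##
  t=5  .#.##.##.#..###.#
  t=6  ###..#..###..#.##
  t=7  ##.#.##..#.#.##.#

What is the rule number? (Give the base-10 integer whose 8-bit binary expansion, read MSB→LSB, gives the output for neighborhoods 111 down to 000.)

181

  [7] ### => #  t=0,i=2
  [6] ##. => .  t=0,i=4
  [5] #.# => #  t=0,i=5
  [4] #.. => #  t=0,i=16
  [3] .## => .  t=0,i=1
  [2] .#. => #  t=1,i=5
  [1] ..# => .  t=0,i=0
  [0] ... => #  t=2,i=2
  bits 10110101 = 181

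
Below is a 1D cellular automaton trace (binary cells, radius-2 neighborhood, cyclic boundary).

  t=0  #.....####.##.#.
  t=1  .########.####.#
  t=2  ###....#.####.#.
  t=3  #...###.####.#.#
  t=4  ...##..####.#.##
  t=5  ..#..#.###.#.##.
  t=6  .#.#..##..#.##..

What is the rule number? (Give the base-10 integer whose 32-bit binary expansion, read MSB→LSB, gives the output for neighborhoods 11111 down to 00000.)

1321316239

  #####|.  b31=0 t=1,i=3
  ####.|#  b30=1 t=0,i=8
  ###.#|.  b29=0 t=0,i=9
  ###..|.  b28=0 t=2,i=2
  ##.##|#  b27=1 t=0,i=10
  ##.#.|#  b26=1 t=0,i=13
  ##..#|#  b25=1 t=4,i=5
  ##...|.  b24=0 t=2,i=3
  #.###|#  b23=1 t=1,i=1
  #.##.|#  b22=1 t=0,i=11
  #.#.#|.  b21=0 t=0,i=14
  #.#..|.  b20=0 t=0,i=0
  #..##|.  b19=0 t=4,i=6
  #..#.|.  b18=0 t=5,i=4
  #...#|.  b17=0 t=3,i=2
  #....|#  b16=1 t=0,i=2
  .####|#  b15=1 t=0,i=7
  .###.|.  b14=0 t=2,i=1
  .##.#|#  b13=1 t=0,i=12
  .##..|.  b12=0 t=3,i=0
  .#.##|#  b11=1 t=1,i=0
  .#.#.|#  b10=1 t=0,i=15
  .#..#|#  b9=1 t=5,i=3
  .#...|#  b8=1 t=0,i=1
  ..###|#  b7=1 t=0,i=6
  ..##.|.  b6=0 t=4,i=3
  ..#.#|.  b5=0 t=2,i=7
  ..#..|.  b4=0 t=5,i=2
  ...##|#  b3=1 t=0,i=5
  ...#.|#  b2=1 t=2,i=6
  ....#|#  b1=1 t=0,i=4
  .....|#  b0=1 t=0,i=3
  bits 01001110110000011010111110001111 = 1321316239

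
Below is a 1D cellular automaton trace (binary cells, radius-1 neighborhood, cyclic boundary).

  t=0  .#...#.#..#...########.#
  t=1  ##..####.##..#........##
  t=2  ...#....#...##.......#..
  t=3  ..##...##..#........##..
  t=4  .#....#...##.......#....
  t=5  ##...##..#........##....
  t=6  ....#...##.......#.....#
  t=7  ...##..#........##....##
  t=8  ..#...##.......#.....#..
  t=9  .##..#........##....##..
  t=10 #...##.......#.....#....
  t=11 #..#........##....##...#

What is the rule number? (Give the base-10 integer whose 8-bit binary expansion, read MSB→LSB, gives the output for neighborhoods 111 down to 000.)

  ###|.  b7=0 t=0,i=15
  ##.|.  b6=0 t=0,i=21
  #.#|#  b5=1 t=0,i=0
  #..|.  b4=0 t=0,i=2
  .##|.  b3=0 t=0,i=14
  .#.|#  b2=1 t=0,i=1
  ..#|#  b1=1 t=0,i=4
  ...|.  b0=0 t=0,i=3
  bits 00100110 = 38

38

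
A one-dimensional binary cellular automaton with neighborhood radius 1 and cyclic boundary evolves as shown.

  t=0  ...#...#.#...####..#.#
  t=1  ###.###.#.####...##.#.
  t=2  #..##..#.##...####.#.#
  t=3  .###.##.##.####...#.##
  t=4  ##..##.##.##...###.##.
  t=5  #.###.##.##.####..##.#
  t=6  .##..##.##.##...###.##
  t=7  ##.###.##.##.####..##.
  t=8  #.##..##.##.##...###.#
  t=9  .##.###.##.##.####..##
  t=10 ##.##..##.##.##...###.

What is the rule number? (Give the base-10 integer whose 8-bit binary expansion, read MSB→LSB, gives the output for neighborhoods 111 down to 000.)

  [7] ### => .  t=0,i=14
  [6] ##. => .  t=0,i=16
  [5] #.# => #  t=0,i=8
  [4] #.. => #  t=0,i=0
  [3] .## => #  t=0,i=13
  [2] .#. => .  t=0,i=3
  [1] ..# => #  t=0,i=2
  [0] ... => #  t=0,i=1
  bits 00111011 = 59

59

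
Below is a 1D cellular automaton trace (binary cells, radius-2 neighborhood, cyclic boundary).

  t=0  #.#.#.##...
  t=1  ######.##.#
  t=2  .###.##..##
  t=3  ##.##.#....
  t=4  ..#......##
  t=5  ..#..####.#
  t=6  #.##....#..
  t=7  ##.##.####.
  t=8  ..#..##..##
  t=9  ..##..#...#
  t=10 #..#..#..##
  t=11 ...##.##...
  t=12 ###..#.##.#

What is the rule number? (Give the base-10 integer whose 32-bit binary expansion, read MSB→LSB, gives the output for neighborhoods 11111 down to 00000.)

2845843007

  ##### -> #   bit 31 = 1  t=1,i=1
  ####. -> .   bit 30 = 0  t=1,i=4
  ###.# -> #   bit 29 = 1  t=1,i=5
  ###.. -> .   bit 28 = 0  t=10,i=0
  ##.## -> #   bit 27 = 1  t=1,i=6
  ##.#. -> .   bit 26 = 0  t=3,i=5
  ##..# -> .   bit 25 = 0  t=2,i=7
  ##... -> #   bit 24 = 1  t=0,i=8
  #.### -> #   bit 23 = 1  t=1,i=10
  #.##. -> .   bit 22 = 0  t=0,i=6
  #.#.# -> #   bit 21 = 1  t=0,i=2
  #.#.. -> .   bit 20 = 0  t=3,i=6
  #..## -> .   bit 19 = 0  t=2,i=8
  #..#. -> .   bit 18 = 0  t=4,i=1
  #...# -> .   bit 17 = 0  t=0,i=9
  #.... -> .   bit 16 = 0  t=3,i=8
  .#### -> .   bit 15 = 0  t=1,i=0
  .###. -> .   bit 14 = 0  t=2,i=2
  .##.# -> .   bit 13 = 0  t=1,i=8
  .##.. -> #   bit 12 = 1  t=0,i=7
  .#.## -> #   bit 11 = 1  t=0,i=5
  .#.#. -> #   bit 10 = 1  t=0,i=1
  .#..# -> #   bit 9 = 1  t=5,i=0
  .#... -> .   bit 8 = 0  t=3,i=7
  ..### -> .   bit 7 = 0  t=5,i=5
  ..##. -> .   bit 6 = 0  t=2,i=9
  ..#.# -> #   bit 5 = 1  t=0,i=0
  ..#.. -> #   bit 4 = 1  t=4,i=2
  ...## -> #   bit 3 = 1  t=3,i=10
  ...#. -> #   bit 2 = 1  t=0,i=10
  ....# -> #   bit 1 = 1  t=3,i=9
  ..... -> #   bit 0 = 1  t=4,i=5
  bits 10101001101000000001111000111111 = 2845843007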